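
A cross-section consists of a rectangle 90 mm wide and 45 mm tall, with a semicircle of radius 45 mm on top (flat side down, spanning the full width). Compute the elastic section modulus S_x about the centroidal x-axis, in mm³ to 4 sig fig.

Decompose the section into non-overlapping parts with the origin at the bottom-left of its bounding rectangle.
Rectangular body: 90 × 45, A = 4 050 mm², y = 22.5 mm, Ī = 683 438 mm⁴.
Semicircular cap: semicircle r = 45, A = 3180.86 mm², y = 64.0986 mm, Ī = 450 072 mm⁴.
Centroid: ȳ = ΣA·y / ΣA = 40.7993 mm.
Transfer each piece to the centroidal x-axis using Ī + A·d² with d = y − 40.7993:
  rectangular body: d = -18.2993 mm → contributes +2 039 632 mm⁴
  semicircular cap: d = 23.2993 mm → contributes +2 176 832 mm⁴
Total I = 4 216 464 mm⁴.
Extreme fibre distance c = 49.2007 mm; S = I/c = 85699.2 mm³.

S_x ≈ 8.570 × 10⁴ mm³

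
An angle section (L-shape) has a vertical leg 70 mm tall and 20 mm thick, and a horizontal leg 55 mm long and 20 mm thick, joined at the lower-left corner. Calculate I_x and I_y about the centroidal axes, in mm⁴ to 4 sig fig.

I_x ≈ 8.867 × 10⁵ mm⁴, I_y ≈ 4.710 × 10⁵ mm⁴

Decompose the section into non-overlapping parts with the origin at the bottom-left of its bounding rectangle.
Vertical leg: 20 × 70, A = 1 400 mm², y = 35 mm, Ī = 571 667 mm⁴.
Horizontal leg (remainder): 35 × 20, A = 700 mm², y = 10 mm, Ī = 23333.3 mm⁴.
Centroid: ȳ = ΣA·y / ΣA = 26.6667 mm.
Transfer each piece to the centroidal x-axis using Ī + A·d² with d = y − 26.6667:
  vertical leg: d = 8.33333 mm → contributes +668 889 mm⁴
  horizontal leg (remainder): d = -16.6667 mm → contributes +217 778 mm⁴
Total I = 886 667 mm⁴.
For the y-axis: x̄ = 19.1667 mm.
Repeating about the centroidal y-axis gives I_y = 471 042 mm⁴.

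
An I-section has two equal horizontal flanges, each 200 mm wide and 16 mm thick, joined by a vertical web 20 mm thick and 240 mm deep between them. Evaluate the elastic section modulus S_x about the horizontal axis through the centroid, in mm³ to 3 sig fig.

Split into non-overlapping primitives; take the origin at the lower-left of the bounding box.
Bottom flange: 200 × 16, A = 3 200 mm², y = 8 mm, Ī = 68 267 mm⁴.
Web: 20 × 240, A = 4 800 mm², y = 136 mm, Ī = 23 040 000 mm⁴.
Top flange: 200 × 16, A = 3 200 mm², y = 264 mm, Ī = 68 267 mm⁴.
By symmetry the centroid is at mid-height, ȳ = 136 mm.
Transfer each piece to the horizontal axis through the centroid using Ī + A·d² with d = y − 136:
  bottom flange: d = -128 mm → contributes +52 497 067 mm⁴
  web: d = 0 mm → contributes +23 040 000 mm⁴
  top flange: d = 128 mm → contributes +52 497 067 mm⁴
Total I = 128 034 133 mm⁴.
Extreme fibre distance c = 136 mm; S = I/c = 941 427 mm³.

S_x ≈ 9.41 × 10⁵ mm³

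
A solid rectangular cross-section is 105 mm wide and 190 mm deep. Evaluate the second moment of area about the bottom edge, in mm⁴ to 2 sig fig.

I_base ≈ 2.4 × 10⁸ mm⁴

The section: 105 × 190, A = 19 950 mm², y = 95 mm, Ī = 60 016 250 mm⁴.
Transfer it to the bottom edge using Ī + A·d² with d = y − 0:
  the section: d = 95 mm → contributes +240 065 000 mm⁴
Total I = 240 065 000 mm⁴.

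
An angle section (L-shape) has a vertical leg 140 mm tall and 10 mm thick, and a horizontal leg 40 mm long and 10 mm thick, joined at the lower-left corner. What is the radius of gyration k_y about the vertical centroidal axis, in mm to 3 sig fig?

Decompose the section into non-overlapping parts with the origin at the bottom-left of its bounding rectangle.
Vertical leg: 10 × 140, A = 1 400 mm², x = 5 mm, Ī = 11 667 mm⁴.
Horizontal leg (remainder): 30 × 10, A = 300 mm², x = 25 mm, Ī = 22 500 mm⁴.
Centroid: x̄ = ΣA·x / ΣA = 8.5294 mm.
Transfer each piece to the vertical centroidal axis using Ī + A·d² with d = x − 8.5294:
  vertical leg: d = -3.5294 mm → contributes +29 106 mm⁴
  horizontal leg (remainder): d = 16.471 mm → contributes +103 884 mm⁴
Total I = 132 990 mm⁴.
Radius of gyration: k = √(I/A) = √(132 990 / 1 700) = 8.8447 mm.

k_y ≈ 8.84 mm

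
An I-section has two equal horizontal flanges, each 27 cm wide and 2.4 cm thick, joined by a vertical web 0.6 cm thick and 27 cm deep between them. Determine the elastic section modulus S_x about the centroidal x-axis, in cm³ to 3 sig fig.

Break the section into simple shapes (no overlaps), measuring from the bottom-left corner of the bounding box.
Bottom flange: 27 × 2.4, A = 64.8 cm², y = 1.2 cm, Ī = 31.104 cm⁴.
Web: 0.6 × 27, A = 16.2 cm², y = 15.9 cm, Ī = 984.15 cm⁴.
Top flange: 27 × 2.4, A = 64.8 cm², y = 30.6 cm, Ī = 31.104 cm⁴.
By symmetry the centroid is at mid-height, ȳ = 15.9 cm.
Transfer each piece to the centroidal x-axis using Ī + A·d² with d = y − 15.9:
  bottom flange: d = -14.7 cm → contributes +14 034 cm⁴
  web: d = 0 cm → contributes +984.15 cm⁴
  top flange: d = 14.7 cm → contributes +14 034 cm⁴
Total I = 29 052 cm⁴.
Extreme fibre distance c = 15.9 cm; S = I/c = 1827.1 cm³.

S_x ≈ 1830 cm³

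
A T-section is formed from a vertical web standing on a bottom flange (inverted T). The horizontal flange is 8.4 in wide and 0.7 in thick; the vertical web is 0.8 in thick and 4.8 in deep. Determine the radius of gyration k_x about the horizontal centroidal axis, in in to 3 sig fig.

k_x ≈ 1.61 in

Treat the section as a set of non-overlapping primitives; coordinates are from the bounding-box lower-left.
Flange: 8.4 × 0.7, A = 5.88 in², y = 0.35 in, Ī = 0.2401 in⁴.
Web: 0.8 × 4.8, A = 3.84 in², y = 3.1 in, Ī = 7.3728 in⁴.
Centroid: ȳ = ΣA·y / ΣA = 1.4364 in.
Transfer each piece to the horizontal centroidal axis using Ī + A·d² with d = y − 1.4364:
  flange: d = -1.0864 in → contributes +7.1803 in⁴
  web: d = 1.6636 in → contributes +18 in⁴
Total I = 25.18 in⁴.
Radius of gyration: k = √(I/A) = √(25.18 / 9.72) = 1.6095 in.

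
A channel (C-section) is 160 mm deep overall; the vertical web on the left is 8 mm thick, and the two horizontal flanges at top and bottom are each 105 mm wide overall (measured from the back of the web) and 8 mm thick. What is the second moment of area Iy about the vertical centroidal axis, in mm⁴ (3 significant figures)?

Iy ≈ 3.16 × 10⁶ mm⁴

Split into non-overlapping primitives; take the origin at the lower-left of the bounding box.
Web: 8 × 160, A = 1 280 mm², x = 4 mm, Ī = 6826.7 mm⁴.
Top flange (beyond web): 97 × 8, A = 776 mm², x = 56.5 mm, Ī = 608 449 mm⁴.
Bottom flange (beyond web): 97 × 8, A = 776 mm², x = 56.5 mm, Ī = 608 449 mm⁴.
Centroid: x̄ = ΣA·x / ΣA = 32.771 mm.
Transfer each piece to the vertical centroidal axis using Ī + A·d² with d = x − 32.771:
  web: d = -28.771 mm → contributes +1 066 387 mm⁴
  top flange (beyond web): d = 23.729 mm → contributes +1 045 381 mm⁴
  bottom flange (beyond web): d = 23.729 mm → contributes +1 045 381 mm⁴
Total I = 3 157 148 mm⁴.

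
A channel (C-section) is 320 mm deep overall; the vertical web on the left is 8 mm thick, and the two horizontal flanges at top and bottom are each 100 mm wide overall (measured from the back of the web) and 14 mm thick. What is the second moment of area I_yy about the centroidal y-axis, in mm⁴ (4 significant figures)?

Treat the section as a set of non-overlapping primitives; coordinates are from the bounding-box lower-left.
Web: 8 × 320, A = 2 560 mm², x = 4 mm, Ī = 13653.3 mm⁴.
Top flange (beyond web): 92 × 14, A = 1 288 mm², x = 54 mm, Ī = 908 469 mm⁴.
Bottom flange (beyond web): 92 × 14, A = 1 288 mm², x = 54 mm, Ī = 908 469 mm⁴.
Centroid: x̄ = ΣA·x / ΣA = 29.0779 mm.
Transfer each piece to the centroidal y-axis using Ī + A·d² with d = x − 29.0779:
  web: d = -25.0779 mm → contributes +1 623 638 mm⁴
  top flange (beyond web): d = 24.9221 mm → contributes +1 708 462 mm⁴
  bottom flange (beyond web): d = 24.9221 mm → contributes +1 708 462 mm⁴
Total I = 5 040 561 mm⁴.

I_yy ≈ 5.041 × 10⁶ mm⁴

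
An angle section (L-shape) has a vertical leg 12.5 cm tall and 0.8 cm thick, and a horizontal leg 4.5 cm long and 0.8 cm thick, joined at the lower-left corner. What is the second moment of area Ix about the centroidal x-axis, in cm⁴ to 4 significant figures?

Decompose the section into non-overlapping parts with the origin at the bottom-left of its bounding rectangle.
Vertical leg: 0.8 × 12.5, A = 10 cm², y = 6.25 cm, Ī = 130.208 cm⁴.
Horizontal leg (remainder): 3.7 × 0.8, A = 2.96 cm², y = 0.4 cm, Ī = 0.157867 cm⁴.
Centroid: ȳ = ΣA·y / ΣA = 4.91389 cm.
Transfer each piece to the centroidal x-axis using Ī + A·d² with d = y − 4.91389:
  vertical leg: d = 1.33611 cm → contributes +148.06 cm⁴
  horizontal leg (remainder): d = -4.51389 cm → contributes +60.4684 cm⁴
Total I = 208.529 cm⁴.

Ix ≈ 208.5 cm⁴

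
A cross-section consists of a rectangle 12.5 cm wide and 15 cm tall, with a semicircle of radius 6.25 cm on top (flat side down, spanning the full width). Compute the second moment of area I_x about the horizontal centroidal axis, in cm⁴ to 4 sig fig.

I_x ≈ 8448 cm⁴

Treat the section as a set of non-overlapping primitives; coordinates are from the bounding-box lower-left.
Rectangular body: 12.5 × 15, A = 187.5 cm², y = 7.5 cm, Ī = 3515.63 cm⁴.
Semicircular cap: semicircle r = 6.25, A = 61.3592 cm², y = 17.6526 cm, Ī = 167.476 cm⁴.
Centroid: ȳ = ΣA·y / ΣA = 10.0032 cm.
Transfer each piece to the horizontal centroidal axis using Ī + A·d² with d = y − 10.0032:
  rectangular body: d = -2.50324 cm → contributes +4690.54 cm⁴
  semicircular cap: d = 7.64934 cm → contributes +3757.75 cm⁴
Total I = 8448.29 cm⁴.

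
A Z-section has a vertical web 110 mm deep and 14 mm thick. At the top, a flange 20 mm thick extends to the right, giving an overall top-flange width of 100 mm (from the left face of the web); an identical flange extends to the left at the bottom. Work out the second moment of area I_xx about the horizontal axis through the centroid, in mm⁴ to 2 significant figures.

Treat the section as a set of non-overlapping primitives; coordinates are from the bounding-box lower-left.
Web: 14 × 110, A = 1 540 mm², y = 55 mm, Ī = 1 552 833 mm⁴.
Top flange (beyond web): 86 × 20, A = 1 720 mm², y = 100 mm, Ī = 57 333 mm⁴.
Bottom flange (beyond web): 86 × 20, A = 1 720 mm², y = 10 mm, Ī = 57 333 mm⁴.
Centroid: ȳ = ΣA·y / ΣA = 55 mm.
Transfer each piece to the horizontal axis through the centroid using Ī + A·d² with d = y − 55:
  web: d = 0 mm → contributes +1 552 833 mm⁴
  top flange (beyond web): d = 45 mm → contributes +3 540 333 mm⁴
  bottom flange (beyond web): d = -45 mm → contributes +3 540 333 mm⁴
Total I = 8 633 500 mm⁴.

I_xx ≈ 8.6 × 10⁶ mm⁴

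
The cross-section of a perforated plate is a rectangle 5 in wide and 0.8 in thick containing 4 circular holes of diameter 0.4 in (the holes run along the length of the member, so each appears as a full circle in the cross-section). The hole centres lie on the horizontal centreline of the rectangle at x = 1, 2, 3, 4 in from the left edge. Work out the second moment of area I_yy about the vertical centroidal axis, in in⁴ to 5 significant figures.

I_yy ≈ 7.7000 in⁴

Decompose the section into non-overlapping parts with the origin at the bottom-left of its bounding rectangle.
Plate: 5 × 0.8, A = 4 in², x = 2.5 in, Ī = 8.333333 in⁴.
Hole 1 (subtracted): ⌀0.4, A = 0.1256637 in², x = 1 in, Ī = 0.001256637 in⁴.
Hole 2 (subtracted): ⌀0.4, A = 0.1256637 in², x = 2 in, Ī = 0.001256637 in⁴.
Hole 3 (subtracted): ⌀0.4, A = 0.1256637 in², x = 3 in, Ī = 0.001256637 in⁴.
Hole 4 (subtracted): ⌀0.4, A = 0.1256637 in², x = 4 in, Ī = 0.001256637 in⁴.
By symmetry the centroid is at mid-width, x̄ = 2.5 in.
Transfer each piece to the vertical centroidal axis using Ī + A·d² with d = x − 2.5:
  plate: d = 0 in → contributes +8.333333 in⁴
  hole 1: d = -1.5 in → contributes −0.284 in⁴
  hole 2: d = -0.5 in → contributes −0.03267256 in⁴
  hole 3: d = 0.5 in → contributes −0.03267256 in⁴
  hole 4: d = 1.5 in → contributes −0.284 in⁴
Total I = 7.699988 in⁴.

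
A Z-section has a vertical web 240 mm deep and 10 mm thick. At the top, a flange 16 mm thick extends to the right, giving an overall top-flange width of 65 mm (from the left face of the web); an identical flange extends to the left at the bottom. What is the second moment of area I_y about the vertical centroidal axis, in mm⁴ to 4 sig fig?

I_y ≈ 2.323 × 10⁶ mm⁴

Treat the section as a set of non-overlapping primitives; coordinates are from the bounding-box lower-left.
Web: 10 × 240, A = 2 400 mm², x = 60 mm, Ī = 20 000 mm⁴.
Top flange (beyond web): 55 × 16, A = 880 mm², x = 92.5 mm, Ī = 221 833 mm⁴.
Bottom flange (beyond web): 55 × 16, A = 880 mm², x = 27.5 mm, Ī = 221 833 mm⁴.
Centroid: x̄ = ΣA·x / ΣA = 60 mm.
Transfer each piece to the vertical centroidal axis using Ī + A·d² with d = x − 60:
  web: d = 0 mm → contributes +20 000 mm⁴
  top flange (beyond web): d = 32.5 mm → contributes +1 151 333 mm⁴
  bottom flange (beyond web): d = -32.5 mm → contributes +1 151 333 mm⁴
Total I = 2 322 667 mm⁴.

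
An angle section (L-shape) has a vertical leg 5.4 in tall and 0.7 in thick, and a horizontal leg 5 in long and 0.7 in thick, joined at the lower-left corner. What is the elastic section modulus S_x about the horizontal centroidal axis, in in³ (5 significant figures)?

Decompose the section into non-overlapping parts with the origin at the bottom-left of its bounding rectangle.
Vertical leg: 0.7 × 5.4, A = 3.78 in², y = 2.7 in, Ī = 9.1854 in⁴.
Horizontal leg (remainder): 4.3 × 0.7, A = 3.01 in², y = 0.35 in, Ī = 0.1229083 in⁴.
Centroid: ȳ = ΣA·y / ΣA = 1.658247 in.
Transfer each piece to the horizontal centroidal axis using Ī + A·d² with d = y − 1.658247:
  vertical leg: d = 1.041753 in → contributes +13.28764 in⁴
  horizontal leg (remainder): d = -1.308247 in → contributes +5.274557 in⁴
Total I = 18.5622 in⁴.
Extreme fibre distance c = 3.741753 in; S = I/c = 4.960829 in³.

S_x ≈ 4.9608 in³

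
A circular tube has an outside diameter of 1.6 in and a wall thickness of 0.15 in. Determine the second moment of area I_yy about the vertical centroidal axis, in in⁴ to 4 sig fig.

I_yy ≈ 0.1815 in⁴

Treat the section as a set of non-overlapping primitives; coordinates are from the bounding-box lower-left.
Outer circle: ⌀1.6, A = 2.01062 in², x = 0.8 in, Ī = 0.321699 in⁴.
Bore (subtracted): ⌀1.3, A = 1.32732 in², x = 0.8 in, Ī = 0.140198 in⁴.
By symmetry the centroid is at mid-width, x̄ = 0.8 in.
All pieces are centred on the vertical centroidal axis, so I = ΣĪ (holes subtracted) = 0.181501 in⁴.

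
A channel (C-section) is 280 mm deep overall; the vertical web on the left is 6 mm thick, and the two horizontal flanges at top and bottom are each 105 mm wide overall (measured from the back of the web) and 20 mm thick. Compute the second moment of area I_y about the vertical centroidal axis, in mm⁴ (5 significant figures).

I_y ≈ 6.4906 × 10⁶ mm⁴

Decompose the section into non-overlapping parts with the origin at the bottom-left of its bounding rectangle.
Web: 6 × 280, A = 1 680 mm², x = 3 mm, Ī = 5 040 mm⁴.
Top flange (beyond web): 99 × 20, A = 1 980 mm², x = 55.5 mm, Ī = 1 617 165 mm⁴.
Bottom flange (beyond web): 99 × 20, A = 1 980 mm², x = 55.5 mm, Ī = 1 617 165 mm⁴.
Centroid: x̄ = ΣA·x / ΣA = 39.8617 mm.
Transfer each piece to the vertical centroidal axis using Ī + A·d² with d = x − 39.8617:
  web: d = -36.8617 mm → contributes +2 287 799 mm⁴
  top flange (beyond web): d = 15.6383 mm → contributes +2 101 387 mm⁴
  bottom flange (beyond web): d = 15.6383 mm → contributes +2 101 387 mm⁴
Total I = 6 490 572 mm⁴.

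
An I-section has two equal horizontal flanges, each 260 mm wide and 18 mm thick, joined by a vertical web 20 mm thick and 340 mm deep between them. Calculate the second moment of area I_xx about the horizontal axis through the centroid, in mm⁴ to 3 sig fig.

I_xx ≈ 3.66 × 10⁸ mm⁴

Decompose the section into non-overlapping parts with the origin at the bottom-left of its bounding rectangle.
Bottom flange: 260 × 18, A = 4 680 mm², y = 9 mm, Ī = 126 360 mm⁴.
Web: 20 × 340, A = 6 800 mm², y = 188 mm, Ī = 65 506 667 mm⁴.
Top flange: 260 × 18, A = 4 680 mm², y = 367 mm, Ī = 126 360 mm⁴.
By symmetry the centroid is at mid-height, ȳ = 188 mm.
Transfer each piece to the horizontal axis through the centroid using Ī + A·d² with d = y − 188:
  bottom flange: d = -179 mm → contributes +150 078 240 mm⁴
  web: d = 0 mm → contributes +65 506 667 mm⁴
  top flange: d = 179 mm → contributes +150 078 240 mm⁴
Total I = 365 663 147 mm⁴.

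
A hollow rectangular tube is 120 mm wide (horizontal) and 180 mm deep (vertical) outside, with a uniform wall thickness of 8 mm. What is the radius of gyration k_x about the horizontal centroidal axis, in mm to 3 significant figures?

Split into non-overlapping primitives; take the origin at the lower-left of the bounding box.
Outer rectangle: 120 × 180, A = 21 600 mm², y = 90 mm, Ī = 58 320 000 mm⁴.
Inner void (subtracted): 104 × 164, A = 17 056 mm², y = 90 mm, Ī = 38 228 181 mm⁴.
By symmetry the centroid is at mid-height, ȳ = 90 mm.
All pieces are centred on the horizontal centroidal axis, so I = ΣĪ (holes subtracted) = 20 091 819 mm⁴.
Radius of gyration: k = √(I/A) = √(20 091 819 / 4 544) = 66.495 mm.

k_x ≈ 66.5 mm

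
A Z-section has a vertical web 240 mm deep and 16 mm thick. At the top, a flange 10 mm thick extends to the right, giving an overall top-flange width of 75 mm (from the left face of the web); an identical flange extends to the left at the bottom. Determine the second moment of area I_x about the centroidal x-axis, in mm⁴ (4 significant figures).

Decompose the section into non-overlapping parts with the origin at the bottom-left of its bounding rectangle.
Web: 16 × 240, A = 3 840 mm², y = 120 mm, Ī = 18 432 000 mm⁴.
Top flange (beyond web): 59 × 10, A = 590 mm², y = 235 mm, Ī = 4916.67 mm⁴.
Bottom flange (beyond web): 59 × 10, A = 590 mm², y = 5 mm, Ī = 4916.67 mm⁴.
Centroid: ȳ = ΣA·y / ΣA = 120 mm.
Transfer each piece to the centroidal x-axis using Ī + A·d² with d = y − 120:
  web: d = 0 mm → contributes +18 432 000 mm⁴
  top flange (beyond web): d = 115 mm → contributes +7 807 667 mm⁴
  bottom flange (beyond web): d = -115 mm → contributes +7 807 667 mm⁴
Total I = 34 047 333 mm⁴.

I_x ≈ 3.405 × 10⁷ mm⁴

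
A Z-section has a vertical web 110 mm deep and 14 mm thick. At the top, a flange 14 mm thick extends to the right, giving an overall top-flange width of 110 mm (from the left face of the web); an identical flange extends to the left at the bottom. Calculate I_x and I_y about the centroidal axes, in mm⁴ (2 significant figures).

Split into non-overlapping primitives; take the origin at the lower-left of the bounding box.
Web: 14 × 110, A = 1 540 mm², y = 55 mm, Ī = 1 552 833 mm⁴.
Top flange (beyond web): 96 × 14, A = 1 344 mm², y = 103 mm, Ī = 21 952 mm⁴.
Bottom flange (beyond web): 96 × 14, A = 1 344 mm², y = 7 mm, Ī = 21 952 mm⁴.
Centroid: ȳ = ΣA·y / ΣA = 55 mm.
Transfer each piece to the centroidal x-axis using Ī + A·d² with d = y − 55:
  web: d = 0 mm → contributes +1 552 833 mm⁴
  top flange (beyond web): d = 48 mm → contributes +3 118 528 mm⁴
  bottom flange (beyond web): d = -48 mm → contributes +3 118 528 mm⁴
Total I = 7 789 889 mm⁴.
For the y-axis: x̄ = 103 mm.
Repeating about the centroidal y-axis gives I_y = 10 220 737 mm⁴.

I_x ≈ 7.8 × 10⁶ mm⁴, I_y ≈ 1.0 × 10⁷ mm⁴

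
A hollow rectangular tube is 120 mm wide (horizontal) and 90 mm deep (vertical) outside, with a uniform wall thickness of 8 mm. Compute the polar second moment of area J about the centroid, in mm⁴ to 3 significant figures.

J ≈ 9.80 × 10⁶ mm⁴

Split into non-overlapping primitives; take the origin at the lower-left of the bounding box.
Outer rectangle: 120 × 90, A = 10 800 mm², y = 45 mm, Ī = 7 290 000 mm⁴.
Inner void (subtracted): 104 × 74, A = 7 696 mm², y = 45 mm, Ī = 3 511 941 mm⁴.
By symmetry the centroid is at mid-height, ȳ = 45 mm.
All pieces are centred on the centroidal x-axis, so I = ΣĪ (holes subtracted) = 3 778 059 mm⁴.
Repeating about the centroidal y-axis gives I_y = 6 023 339 mm⁴.
Polar second moment: J = I_x + I_y = 9 801 397 mm⁴.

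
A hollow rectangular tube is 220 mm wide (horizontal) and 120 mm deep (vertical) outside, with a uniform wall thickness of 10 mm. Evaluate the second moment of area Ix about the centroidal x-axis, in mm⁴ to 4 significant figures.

Break the section into simple shapes (no overlaps), measuring from the bottom-left corner of the bounding box.
Outer rectangle: 220 × 120, A = 26 400 mm², y = 60 mm, Ī = 31 680 000 mm⁴.
Inner void (subtracted): 200 × 100, A = 20 000 mm², y = 60 mm, Ī = 16 666 667 mm⁴.
By symmetry the centroid is at mid-height, ȳ = 60 mm.
All pieces are centred on the centroidal x-axis, so I = ΣĪ (holes subtracted) = 15 013 333 mm⁴.

Ix ≈ 1.501 × 10⁷ mm⁴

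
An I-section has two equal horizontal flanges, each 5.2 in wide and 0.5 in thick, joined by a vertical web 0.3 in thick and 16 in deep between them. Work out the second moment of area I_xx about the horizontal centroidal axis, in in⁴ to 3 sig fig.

I_xx ≈ 456 in⁴

Decompose the section into non-overlapping parts with the origin at the bottom-left of its bounding rectangle.
Bottom flange: 5.2 × 0.5, A = 2.6 in², y = 0.25 in, Ī = 0.054167 in⁴.
Web: 0.3 × 16, A = 4.8 in², y = 8.5 in, Ī = 102.4 in⁴.
Top flange: 5.2 × 0.5, A = 2.6 in², y = 16.75 in, Ī = 0.054167 in⁴.
By symmetry the centroid is at mid-height, ȳ = 8.5 in.
Transfer each piece to the horizontal centroidal axis using Ī + A·d² with d = y − 8.5:
  bottom flange: d = -8.25 in → contributes +177.02 in⁴
  web: d = 0 in → contributes +102.4 in⁴
  top flange: d = 8.25 in → contributes +177.02 in⁴
Total I = 456.43 in⁴.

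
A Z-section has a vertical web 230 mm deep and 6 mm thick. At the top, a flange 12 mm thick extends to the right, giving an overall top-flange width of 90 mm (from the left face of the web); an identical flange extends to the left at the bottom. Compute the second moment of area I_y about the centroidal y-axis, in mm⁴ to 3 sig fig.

Decompose the section into non-overlapping parts with the origin at the bottom-left of its bounding rectangle.
Web: 6 × 230, A = 1 380 mm², x = 87 mm, Ī = 4 140 mm⁴.
Top flange (beyond web): 84 × 12, A = 1 008 mm², x = 132 mm, Ī = 592 704 mm⁴.
Bottom flange (beyond web): 84 × 12, A = 1 008 mm², x = 42 mm, Ī = 592 704 mm⁴.
Centroid: x̄ = ΣA·x / ΣA = 87 mm.
Transfer each piece to the centroidal y-axis using Ī + A·d² with d = x − 87:
  web: d = 0 mm → contributes +4 140 mm⁴
  top flange (beyond web): d = 45 mm → contributes +2 633 904 mm⁴
  bottom flange (beyond web): d = -45 mm → contributes +2 633 904 mm⁴
Total I = 5 271 948 mm⁴.

I_y ≈ 5.27 × 10⁶ mm⁴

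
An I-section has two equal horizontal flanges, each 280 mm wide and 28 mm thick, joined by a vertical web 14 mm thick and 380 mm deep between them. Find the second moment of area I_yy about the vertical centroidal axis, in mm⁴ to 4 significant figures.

I_yy ≈ 1.025 × 10⁸ mm⁴

Split into non-overlapping primitives; take the origin at the lower-left of the bounding box.
Bottom flange: 280 × 28, A = 7 840 mm², x = 140 mm, Ī = 51 221 333 mm⁴.
Web: 14 × 380, A = 5 320 mm², x = 140 mm, Ī = 86893.3 mm⁴.
Top flange: 280 × 28, A = 7 840 mm², x = 140 mm, Ī = 51 221 333 mm⁴.
By symmetry the centroid is at mid-width, x̄ = 140 mm.
All pieces are centred on the vertical centroidal axis, so I = ΣĪ = 102 529 560 mm⁴.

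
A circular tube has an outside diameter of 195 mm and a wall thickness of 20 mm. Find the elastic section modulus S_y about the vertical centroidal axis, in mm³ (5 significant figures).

Treat the section as a set of non-overlapping primitives; coordinates are from the bounding-box lower-left.
Outer circle: ⌀195, A = 29864.77 mm², x = 97.5 mm, Ī = 70 975 481 mm⁴.
Bore (subtracted): ⌀155, A = 18869.19 mm², x = 97.5 mm, Ī = 28 333 269 mm⁴.
By symmetry the centroid is at mid-width, x̄ = 97.5 mm.
All pieces are centred on the vertical centroidal axis, so I = ΣĪ (holes subtracted) = 42 642 212 mm⁴.
Extreme fibre distance c = 97.5 mm; S = I/c = 437 356 mm³.

S_y ≈ 4.3736 × 10⁵ mm³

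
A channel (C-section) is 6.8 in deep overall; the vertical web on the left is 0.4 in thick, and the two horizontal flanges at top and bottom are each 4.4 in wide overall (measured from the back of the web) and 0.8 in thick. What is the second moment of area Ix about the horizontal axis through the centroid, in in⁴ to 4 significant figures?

Ix ≈ 68.42 in⁴

Decompose the section into non-overlapping parts with the origin at the bottom-left of its bounding rectangle.
Web: 0.4 × 6.8, A = 2.72 in², y = 3.4 in, Ī = 10.4811 in⁴.
Top flange (beyond web): 4 × 0.8, A = 3.2 in², y = 6.4 in, Ī = 0.170667 in⁴.
Bottom flange (beyond web): 4 × 0.8, A = 3.2 in², y = 0.4 in, Ī = 0.170667 in⁴.
By symmetry the centroid is at mid-height, ȳ = 3.4 in.
Transfer each piece to the horizontal axis through the centroid using Ī + A·d² with d = y − 3.4:
  web: d = 0 in → contributes +10.4811 in⁴
  top flange (beyond web): d = 3 in → contributes +28.9707 in⁴
  bottom flange (beyond web): d = -3 in → contributes +28.9707 in⁴
Total I = 68.4224 in⁴.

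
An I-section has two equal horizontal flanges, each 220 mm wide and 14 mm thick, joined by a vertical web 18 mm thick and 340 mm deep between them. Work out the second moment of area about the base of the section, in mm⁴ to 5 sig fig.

I_base ≈ 6.6779 × 10⁸ mm⁴

Decompose the section into non-overlapping parts with the origin at the bottom-left of its bounding rectangle.
Bottom flange: 220 × 14, A = 3 080 mm², y = 7 mm, Ī = 50306.67 mm⁴.
Web: 18 × 340, A = 6 120 mm², y = 184 mm, Ī = 58 956 000 mm⁴.
Top flange: 220 × 14, A = 3 080 mm², y = 361 mm, Ī = 50306.67 mm⁴.
Transfer each piece to the base of the section using Ī + A·d² with d = y − 0:
  bottom flange: d = 7 mm → contributes +201226.7 mm⁴
  web: d = 184 mm → contributes +266 154 720 mm⁴
  top flange: d = 361 mm → contributes +401 438 987 mm⁴
Total I = 667 794 933 mm⁴.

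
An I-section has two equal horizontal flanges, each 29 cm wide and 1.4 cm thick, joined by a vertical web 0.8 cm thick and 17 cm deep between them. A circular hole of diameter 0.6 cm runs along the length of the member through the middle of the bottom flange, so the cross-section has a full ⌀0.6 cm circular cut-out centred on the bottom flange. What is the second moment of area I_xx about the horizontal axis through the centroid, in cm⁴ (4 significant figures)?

I_xx ≈ 7190 cm⁴

Treat the section as a set of non-overlapping primitives; coordinates are from the bounding-box lower-left.
Bottom flange: 29 × 1.4, A = 40.6 cm², y = 0.7 cm, Ī = 6.63133 cm⁴.
Web: 0.8 × 17, A = 13.6 cm², y = 9.9 cm, Ī = 327.533 cm⁴.
Top flange: 29 × 1.4, A = 40.6 cm², y = 19.1 cm, Ī = 6.63133 cm⁴.
Hole (subtracted): ⌀0.6, A = 0.282743 cm², y = 0.7 cm, Ī = 0.00636173 cm⁴.
Centroid: ȳ = ΣA·y / ΣA = 9.92752 cm.
Transfer each piece to the horizontal axis through the centroid using Ī + A·d² with d = y − 9.92752:
  bottom flange: d = -9.22752 cm → contributes +3463.61 cm⁴
  web: d = -0.0275213 cm → contributes +327.544 cm⁴
  top flange: d = 9.17248 cm → contributes +3422.49 cm⁴
  hole: d = -9.22752 cm → contributes −24.0812 cm⁴
Total I = 7189.55 cm⁴.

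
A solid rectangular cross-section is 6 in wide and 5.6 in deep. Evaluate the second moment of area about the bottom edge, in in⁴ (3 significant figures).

I_base ≈ 351 in⁴

The section: 6 × 5.6, A = 33.6 in², y = 2.8 in, Ī = 87.808 in⁴.
Transfer it to the bottom edge using Ī + A·d² with d = y − 0:
  the section: d = 2.8 in → contributes +351.23 in⁴
Total I = 351.23 in⁴.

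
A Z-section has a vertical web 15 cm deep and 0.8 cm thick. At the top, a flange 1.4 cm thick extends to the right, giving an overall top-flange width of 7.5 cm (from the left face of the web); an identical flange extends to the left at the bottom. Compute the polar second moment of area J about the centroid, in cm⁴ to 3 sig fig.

Treat the section as a set of non-overlapping primitives; coordinates are from the bounding-box lower-left.
Web: 0.8 × 15, A = 12 cm², y = 7.5 cm, Ī = 225 cm⁴.
Top flange (beyond web): 6.7 × 1.4, A = 9.38 cm², y = 14.3 cm, Ī = 1.5321 cm⁴.
Bottom flange (beyond web): 6.7 × 1.4, A = 9.38 cm², y = 0.7 cm, Ī = 1.5321 cm⁴.
Centroid: ȳ = ΣA·y / ΣA = 7.5 cm.
Transfer each piece to the centroidal x-axis using Ī + A·d² with d = y − 7.5:
  web: d = 0 cm → contributes +225 cm⁴
  top flange (beyond web): d = 6.8 cm → contributes +435.26 cm⁴
  bottom flange (beyond web): d = -6.8 cm → contributes +435.26 cm⁴
Total I = 1095.5 cm⁴.
For the y-axis: x̄ = 7.1 cm.
Repeating about the centroidal y-axis gives I_y = 334.63 cm⁴.
Polar second moment: J = I_x + I_y = 1430.2 cm⁴.

J ≈ 1430 cm⁴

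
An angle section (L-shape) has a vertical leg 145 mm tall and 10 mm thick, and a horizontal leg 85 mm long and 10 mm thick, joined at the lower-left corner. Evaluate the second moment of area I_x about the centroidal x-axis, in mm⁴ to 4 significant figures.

Treat the section as a set of non-overlapping primitives; coordinates are from the bounding-box lower-left.
Vertical leg: 10 × 145, A = 1 450 mm², y = 72.5 mm, Ī = 2 540 521 mm⁴.
Horizontal leg (remainder): 75 × 10, A = 750 mm², y = 5 mm, Ī = 6 250 mm⁴.
Centroid: ȳ = ΣA·y / ΣA = 49.4886 mm.
Transfer each piece to the centroidal x-axis using Ī + A·d² with d = y − 49.4886:
  vertical leg: d = 23.0114 mm → contributes +3 308 329 mm⁴
  horizontal leg (remainder): d = -44.4886 mm → contributes +1 490 679 mm⁴
Total I = 4 799 008 mm⁴.

I_x ≈ 4.799 × 10⁶ mm⁴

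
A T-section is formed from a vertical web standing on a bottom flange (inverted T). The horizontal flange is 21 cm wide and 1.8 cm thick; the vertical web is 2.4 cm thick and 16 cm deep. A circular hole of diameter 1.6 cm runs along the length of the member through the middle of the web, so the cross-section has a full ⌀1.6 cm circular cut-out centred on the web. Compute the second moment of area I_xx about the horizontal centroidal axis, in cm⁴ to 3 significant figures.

I_xx ≈ 2300 cm⁴

Split into non-overlapping primitives; take the origin at the lower-left of the bounding box.
Flange: 21 × 1.8, A = 37.8 cm², y = 0.9 cm, Ī = 10.206 cm⁴.
Web: 2.4 × 16, A = 38.4 cm², y = 9.8 cm, Ī = 819.2 cm⁴.
Hole (subtracted): ⌀1.6, A = 2.0106 cm², y = 9.8 cm, Ī = 0.3217 cm⁴.
Centroid: ȳ = ΣA·y / ΣA = 5.2654 cm.
Transfer each piece to the horizontal centroidal axis using Ī + A·d² with d = y − 5.2654:
  flange: d = -4.3654 cm → contributes +730.55 cm⁴
  web: d = 4.5346 cm → contributes +1608.8 cm⁴
  hole: d = 4.5346 cm → contributes −41.665 cm⁴
Total I = 2297.7 cm⁴.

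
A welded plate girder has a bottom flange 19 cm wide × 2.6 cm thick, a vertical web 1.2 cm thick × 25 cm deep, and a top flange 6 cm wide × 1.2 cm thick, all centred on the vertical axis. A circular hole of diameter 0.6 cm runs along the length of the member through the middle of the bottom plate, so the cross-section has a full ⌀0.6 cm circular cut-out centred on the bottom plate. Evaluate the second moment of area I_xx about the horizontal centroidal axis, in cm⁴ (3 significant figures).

I_xx ≈ 8240 cm⁴

Treat the section as a set of non-overlapping primitives; coordinates are from the bounding-box lower-left.
Bottom plate: 19 × 2.6, A = 49.4 cm², y = 1.3 cm, Ī = 27.829 cm⁴.
Web plate: 1.2 × 25, A = 30 cm², y = 15.1 cm, Ī = 1562.5 cm⁴.
Top plate: 6 × 1.2, A = 7.2 cm², y = 28.2 cm, Ī = 0.864 cm⁴.
Hole (subtracted): ⌀0.6, A = 0.28274 cm², y = 1.3 cm, Ī = 0.0063617 cm⁴.
Centroid: ȳ = ΣA·y / ΣA = 8.3401 cm.
Transfer each piece to the horizontal centroidal axis using Ī + A·d² with d = y − 8.3401:
  bottom plate: d = -7.0401 cm → contributes +2476.2 cm⁴
  web plate: d = 6.7599 cm → contributes +2933.4 cm⁴
  top plate: d = 19.86 cm → contributes +2840.7 cm⁴
  hole: d = -7.0401 cm → contributes −14.02 cm⁴
Total I = 8236.3 cm⁴.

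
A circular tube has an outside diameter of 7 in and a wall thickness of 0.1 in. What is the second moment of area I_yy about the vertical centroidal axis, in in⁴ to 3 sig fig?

I_yy ≈ 12.9 in⁴

Break the section into simple shapes (no overlaps), measuring from the bottom-left corner of the bounding box.
Outer circle: ⌀7, A = 38.485 in², x = 3.5 in, Ī = 117.86 in⁴.
Bore (subtracted): ⌀6.8, A = 36.317 in², x = 3.5 in, Ī = 104.96 in⁴.
By symmetry the centroid is at mid-width, x̄ = 3.5 in.
All pieces are centred on the vertical centroidal axis, so I = ΣĪ (holes subtracted) = 12.903 in⁴.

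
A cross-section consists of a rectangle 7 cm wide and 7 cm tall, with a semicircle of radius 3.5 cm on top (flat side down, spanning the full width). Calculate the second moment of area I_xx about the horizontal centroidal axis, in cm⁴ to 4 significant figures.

I_xx ≈ 560.0 cm⁴

Treat the section as a set of non-overlapping primitives; coordinates are from the bounding-box lower-left.
Rectangular body: 7 × 7, A = 49 cm², y = 3.5 cm, Ī = 200.083 cm⁴.
Semicircular cap: semicircle r = 3.5, A = 19.2423 cm², y = 8.48545 cm, Ī = 16.4704 cm⁴.
Centroid: ȳ = ΣA·y / ΣA = 4.90575 cm.
Transfer each piece to the horizontal centroidal axis using Ī + A·d² with d = y − 4.90575:
  rectangular body: d = -1.40575 cm → contributes +296.913 cm⁴
  semicircular cap: d = 3.5797 cm → contributes +263.046 cm⁴
Total I = 559.959 cm⁴.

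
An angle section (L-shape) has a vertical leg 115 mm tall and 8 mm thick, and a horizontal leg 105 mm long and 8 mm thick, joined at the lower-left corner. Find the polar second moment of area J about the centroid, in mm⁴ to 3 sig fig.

J ≈ 4.00 × 10⁶ mm⁴

Treat the section as a set of non-overlapping primitives; coordinates are from the bounding-box lower-left.
Vertical leg: 8 × 115, A = 920 mm², y = 57.5 mm, Ī = 1 013 917 mm⁴.
Horizontal leg (remainder): 97 × 8, A = 776 mm², y = 4 mm, Ī = 4138.7 mm⁴.
Centroid: ȳ = ΣA·y / ΣA = 33.021 mm.
Transfer each piece to the centroidal x-axis using Ī + A·d² with d = y − 33.021:
  vertical leg: d = 24.479 mm → contributes +1 565 190 mm⁴
  horizontal leg (remainder): d = -29.021 mm → contributes +657 710 mm⁴
Total I = 2 222 901 mm⁴.
For the y-axis: x̄ = 28.021 mm.
Repeating about the centroidal y-axis gives I_y = 1 773 581 mm⁴.
Polar second moment: J = I_x + I_y = 3 996 481 mm⁴.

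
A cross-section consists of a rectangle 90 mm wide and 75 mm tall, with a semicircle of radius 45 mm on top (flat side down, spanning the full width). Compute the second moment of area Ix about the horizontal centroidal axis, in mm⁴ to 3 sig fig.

Ix ≈ 1.05 × 10⁷ mm⁴

Split into non-overlapping primitives; take the origin at the lower-left of the bounding box.
Rectangular body: 90 × 75, A = 6 750 mm², y = 37.5 mm, Ī = 3 164 063 mm⁴.
Semicircular cap: semicircle r = 45, A = 3180.9 mm², y = 94.099 mm, Ī = 450 072 mm⁴.
Centroid: ȳ = ΣA·y / ΣA = 55.629 mm.
Transfer each piece to the horizontal centroidal axis using Ī + A·d² with d = y − 55.629:
  rectangular body: d = -18.129 mm → contributes +5 382 417 mm⁴
  semicircular cap: d = 38.47 mm → contributes +5 157 566 mm⁴
Total I = 10 539 983 mm⁴.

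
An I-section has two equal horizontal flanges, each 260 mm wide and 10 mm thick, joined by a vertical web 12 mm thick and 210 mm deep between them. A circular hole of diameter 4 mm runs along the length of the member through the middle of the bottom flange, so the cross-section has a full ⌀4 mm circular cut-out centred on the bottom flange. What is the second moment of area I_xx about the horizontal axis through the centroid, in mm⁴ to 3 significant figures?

I_xx ≈ 7.21 × 10⁷ mm⁴

Decompose the section into non-overlapping parts with the origin at the bottom-left of its bounding rectangle.
Bottom flange: 260 × 10, A = 2 600 mm², y = 5 mm, Ī = 21 667 mm⁴.
Web: 12 × 210, A = 2 520 mm², y = 115 mm, Ī = 9 261 000 mm⁴.
Top flange: 260 × 10, A = 2 600 mm², y = 225 mm, Ī = 21 667 mm⁴.
Hole (subtracted): ⌀4, A = 12.566 mm², y = 5 mm, Ī = 12.566 mm⁴.
Centroid: ȳ = ΣA·y / ΣA = 115.18 mm.
Transfer each piece to the horizontal axis through the centroid using Ī + A·d² with d = y − 115.18:
  bottom flange: d = -110.18 mm → contributes +31 584 336 mm⁴
  web: d = -0.17935 mm → contributes +9 261 081 mm⁴
  top flange: d = 109.82 mm → contributes +31 379 164 mm⁴
  hole: d = -110.18 mm → contributes −152 562 mm⁴
Total I = 72 072 020 mm⁴.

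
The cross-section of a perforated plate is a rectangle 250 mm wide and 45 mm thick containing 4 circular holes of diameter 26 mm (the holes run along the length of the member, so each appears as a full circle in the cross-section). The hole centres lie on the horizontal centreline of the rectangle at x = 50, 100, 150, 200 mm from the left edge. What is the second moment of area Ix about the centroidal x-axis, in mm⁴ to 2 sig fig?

Ix ≈ 1.8 × 10⁶ mm⁴

Split into non-overlapping primitives; take the origin at the lower-left of the bounding box.
Plate: 250 × 45, A = 11 250 mm², y = 22.5 mm, Ī = 1 898 438 mm⁴.
Hole 1 (subtracted): ⌀26, A = 530.9 mm², y = 22.5 mm, Ī = 22 432 mm⁴.
Hole 2 (subtracted): ⌀26, A = 530.9 mm², y = 22.5 mm, Ī = 22 432 mm⁴.
Hole 3 (subtracted): ⌀26, A = 530.9 mm², y = 22.5 mm, Ī = 22 432 mm⁴.
Hole 4 (subtracted): ⌀26, A = 530.9 mm², y = 22.5 mm, Ī = 22 432 mm⁴.
By symmetry the centroid is at mid-height, ȳ = 22.5 mm.
All pieces are centred on the centroidal x-axis, so I = ΣĪ (holes subtracted) = 1 808 710 mm⁴.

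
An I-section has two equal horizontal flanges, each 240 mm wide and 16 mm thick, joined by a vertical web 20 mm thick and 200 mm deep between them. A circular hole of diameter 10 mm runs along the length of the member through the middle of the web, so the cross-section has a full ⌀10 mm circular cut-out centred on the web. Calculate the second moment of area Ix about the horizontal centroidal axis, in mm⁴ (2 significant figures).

Ix ≈ 1.0 × 10⁸ mm⁴

Split into non-overlapping primitives; take the origin at the lower-left of the bounding box.
Bottom flange: 240 × 16, A = 3 840 mm², y = 8 mm, Ī = 81 920 mm⁴.
Web: 20 × 200, A = 4 000 mm², y = 116 mm, Ī = 13 333 333 mm⁴.
Top flange: 240 × 16, A = 3 840 mm², y = 224 mm, Ī = 81 920 mm⁴.
Hole (subtracted): ⌀10, A = 78.54 mm², y = 116 mm, Ī = 490.9 mm⁴.
By symmetry the centroid is at mid-height, ȳ = 116 mm.
Transfer each piece to the horizontal centroidal axis using Ī + A·d² with d = y − 116:
  bottom flange: d = -108 mm → contributes +44 871 680 mm⁴
  web: d = 0 mm → contributes +13 333 333 mm⁴
  top flange: d = 108 mm → contributes +44 871 680 mm⁴
  hole: d = 0 mm → contributes −490.9 mm⁴
Total I = 103 076 202 mm⁴.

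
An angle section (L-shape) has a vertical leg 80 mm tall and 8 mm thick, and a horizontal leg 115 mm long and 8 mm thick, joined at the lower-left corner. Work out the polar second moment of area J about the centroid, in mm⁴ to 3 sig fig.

J ≈ 2.85 × 10⁶ mm⁴

Split into non-overlapping primitives; take the origin at the lower-left of the bounding box.
Vertical leg: 8 × 80, A = 640 mm², y = 40 mm, Ī = 341 333 mm⁴.
Horizontal leg (remainder): 107 × 8, A = 856 mm², y = 4 mm, Ī = 4565.3 mm⁴.
Centroid: ȳ = ΣA·y / ΣA = 19.401 mm.
Transfer each piece to the centroidal x-axis using Ī + A·d² with d = y − 19.401:
  vertical leg: d = 20.599 mm → contributes +612 896 mm⁴
  horizontal leg (remainder): d = -15.401 mm → contributes +207 602 mm⁴
Total I = 820 498 mm⁴.
For the y-axis: x̄ = 36.901 mm.
Repeating about the centroidal y-axis gives I_y = 2 030 868 mm⁴.
Polar second moment: J = I_x + I_y = 2 851 366 mm⁴.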